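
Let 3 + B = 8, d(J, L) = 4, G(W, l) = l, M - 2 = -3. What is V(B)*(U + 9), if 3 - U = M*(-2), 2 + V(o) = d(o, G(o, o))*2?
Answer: 60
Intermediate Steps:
M = -1 (M = 2 - 3 = -1)
B = 5 (B = -3 + 8 = 5)
V(o) = 6 (V(o) = -2 + 4*2 = -2 + 8 = 6)
U = 1 (U = 3 - (-1)*(-2) = 3 - 1*2 = 3 - 2 = 1)
V(B)*(U + 9) = 6*(1 + 9) = 6*10 = 60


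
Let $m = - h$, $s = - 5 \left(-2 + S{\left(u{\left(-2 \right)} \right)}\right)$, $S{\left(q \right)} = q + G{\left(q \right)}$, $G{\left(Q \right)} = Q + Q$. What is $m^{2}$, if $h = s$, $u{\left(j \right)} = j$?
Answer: $1600$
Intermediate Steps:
$G{\left(Q \right)} = 2 Q$
$S{\left(q \right)} = 3 q$ ($S{\left(q \right)} = q + 2 q = 3 q$)
$s = 40$ ($s = - 5 \left(-2 + 3 \left(-2\right)\right) = - 5 \left(-2 - 6\right) = \left(-5\right) \left(-8\right) = 40$)
$h = 40$
$m = -40$ ($m = \left(-1\right) 40 = -40$)
$m^{2} = \left(-40\right)^{2} = 1600$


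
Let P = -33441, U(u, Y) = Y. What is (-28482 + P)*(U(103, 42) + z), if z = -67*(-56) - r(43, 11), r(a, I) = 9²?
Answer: -229920099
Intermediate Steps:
r(a, I) = 81
z = 3671 (z = -67*(-56) - 1*81 = 3752 - 81 = 3671)
(-28482 + P)*(U(103, 42) + z) = (-28482 - 33441)*(42 + 3671) = -61923*3713 = -229920099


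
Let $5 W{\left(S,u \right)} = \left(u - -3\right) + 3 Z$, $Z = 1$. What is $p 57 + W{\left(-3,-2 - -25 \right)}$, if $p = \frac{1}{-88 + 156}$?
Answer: $\frac{2257}{340} \approx 6.6382$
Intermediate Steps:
$p = \frac{1}{68} \approx 0.014706$
$W{\left(S,u \right)} = \frac{6}{5} + \frac{u}{5}$ ($W{\left(S,u \right)} = \frac{\left(u - -3\right) + 3 \cdot 1}{5} = \frac{\left(u + 3\right) + 3}{5} = \frac{\left(3 + u\right) + 3}{5} = \frac{6 + u}{5} = \frac{6}{5} + \frac{u}{5}$)
$p 57 + W{\left(-3,-2 - -25 \right)} = \frac{1}{68} \cdot 57 + \left(\frac{6}{5} + \frac{-2 - -25}{5}\right) = \frac{57}{68} + \left(\frac{6}{5} + \frac{-2 + 25}{5}\right) = \frac{57}{68} + \left(\frac{6}{5} + \frac{1}{5} \cdot 23\right) = \frac{57}{68} + \left(\frac{6}{5} + \frac{23}{5}\right) = \frac{57}{68} + \frac{29}{5} = \frac{2257}{340}$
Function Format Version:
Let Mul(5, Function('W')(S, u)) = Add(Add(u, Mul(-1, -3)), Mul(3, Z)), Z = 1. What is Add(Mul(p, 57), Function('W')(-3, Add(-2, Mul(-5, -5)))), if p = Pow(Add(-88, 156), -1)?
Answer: Rational(2257, 340) ≈ 6.6382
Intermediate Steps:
p = Rational(1, 68) (p = Pow(68, -1) = Rational(1, 68) ≈ 0.014706)
Function('W')(S, u) = Add(Rational(6, 5), Mul(Rational(1, 5), u)) (Function('W')(S, u) = Mul(Rational(1, 5), Add(Add(u, Mul(-1, -3)), Mul(3, 1))) = Mul(Rational(1, 5), Add(Add(u, 3), 3)) = Mul(Rational(1, 5), Add(Add(3, u), 3)) = Mul(Rational(1, 5), Add(6, u)) = Add(Rational(6, 5), Mul(Rational(1, 5), u)))
Add(Mul(p, 57), Function('W')(-3, Add(-2, Mul(-5, -5)))) = Add(Mul(Rational(1, 68), 57), Add(Rational(6, 5), Mul(Rational(1, 5), Add(-2, Mul(-5, -5))))) = Add(Rational(57, 68), Add(Rational(6, 5), Mul(Rational(1, 5), Add(-2, 25)))) = Add(Rational(57, 68), Add(Rational(6, 5), Mul(Rational(1, 5), 23))) = Add(Rational(57, 68), Add(Rational(6, 5), Rational(23, 5))) = Add(Rational(57, 68), Rational(29, 5)) = Rational(2257, 340)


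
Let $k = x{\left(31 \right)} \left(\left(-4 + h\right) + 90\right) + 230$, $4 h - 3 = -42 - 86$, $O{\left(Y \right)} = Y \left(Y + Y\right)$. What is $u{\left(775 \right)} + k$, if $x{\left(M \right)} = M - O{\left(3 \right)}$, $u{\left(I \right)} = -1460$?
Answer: $- \frac{2073}{4} \approx -518.25$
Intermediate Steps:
$O{\left(Y \right)} = 2 Y^{2}$ ($O{\left(Y \right)} = Y 2 Y = 2 Y^{2}$)
$h = - \frac{125}{4}$ ($h = \frac{3}{4} + \frac{-42 - 86}{4} = \frac{3}{4} + \frac{1}{4} \left(-128\right) = \frac{3}{4} - 32 = - \frac{125}{4} \approx -31.25$)
$x{\left(M \right)} = -18 + M$ ($x{\left(M \right)} = M - 2 \cdot 3^{2} = M - 2 \cdot 9 = M - 18 = -18 + M$)
$k = \frac{3767}{4}$ ($k = \left(-18 + 31\right) \left(\left(-4 - \frac{125}{4}\right) + 90\right) + 230 = 13 \left(- \frac{141}{4} + 90\right) + 230 = 13 \cdot \frac{219}{4} + 230 = \frac{2847}{4} + 230 = \frac{3767}{4} \approx 941.75$)
$u{\left(775 \right)} + k = -1460 + \frac{3767}{4} = - \frac{2073}{4}$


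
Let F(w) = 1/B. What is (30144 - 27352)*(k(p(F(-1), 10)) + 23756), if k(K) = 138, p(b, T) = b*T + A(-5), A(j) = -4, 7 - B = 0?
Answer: 66712048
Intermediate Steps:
B = 7 (B = 7 - 1*0 = 7 + 0 = 7)
F(w) = ⅐ (F(w) = 1/7 = ⅐)
p(b, T) = -4 + T*b (p(b, T) = b*T - 4 = T*b - 4 = -4 + T*b)
(30144 - 27352)*(k(p(F(-1), 10)) + 23756) = (30144 - 27352)*(138 + 23756) = 2792*23894 = 66712048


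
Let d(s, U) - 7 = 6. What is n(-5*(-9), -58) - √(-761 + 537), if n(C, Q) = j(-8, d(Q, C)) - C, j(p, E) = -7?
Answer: -52 - 4*I*√14 ≈ -52.0 - 14.967*I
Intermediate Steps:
d(s, U) = 13 (d(s, U) = 7 + 6 = 13)
n(C, Q) = -7 - C
n(-5*(-9), -58) - √(-761 + 537) = (-7 - (-5)*(-9)) - √(-761 + 537) = (-7 - 1*45) - √(-224) = (-7 - 45) - 4*I*√14 = -52 - 4*I*√14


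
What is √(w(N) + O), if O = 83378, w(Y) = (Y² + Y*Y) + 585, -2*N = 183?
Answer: √402830/2 ≈ 317.34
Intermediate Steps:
N = -183/2 (N = -½*183 = -183/2 ≈ -91.500)
w(Y) = 585 + 2*Y² (w(Y) = (Y² + Y²) + 585 = 2*Y² + 585 = 585 + 2*Y²)
√(w(N) + O) = √((585 + 2*(-183/2)²) + 83378) = √((585 + 2*(33489/4)) + 83378) = √((585 + 33489/2) + 83378) = √(34659/2 + 83378) = √(201415/2) = √402830/2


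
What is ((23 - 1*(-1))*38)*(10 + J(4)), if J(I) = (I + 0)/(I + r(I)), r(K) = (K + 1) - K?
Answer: 49248/5 ≈ 9849.6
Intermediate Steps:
r(K) = 1 (r(K) = (1 + K) - K = 1)
J(I) = I/(1 + I) (J(I) = (I + 0)/(I + 1) = I/(1 + I))
((23 - 1*(-1))*38)*(10 + J(4)) = ((23 - 1*(-1))*38)*(10 + 4/(1 + 4)) = ((23 + 1)*38)*(10 + 4/5) = (24*38)*(10 + 4*(1/5)) = 912*(10 + 4/5) = 912*(54/5) = 49248/5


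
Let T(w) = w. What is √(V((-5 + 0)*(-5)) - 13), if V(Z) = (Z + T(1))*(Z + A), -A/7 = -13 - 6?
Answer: 3*√455 ≈ 63.992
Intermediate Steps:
A = 133 (A = -7*(-13 - 6) = -7*(-19) = 133)
V(Z) = (1 + Z)*(133 + Z) (V(Z) = (Z + 1)*(Z + 133) = (1 + Z)*(133 + Z))
√(V((-5 + 0)*(-5)) - 13) = √((133 + ((-5 + 0)*(-5))² + 134*((-5 + 0)*(-5))) - 13) = √((133 + (-5*(-5))² + 134*(-5*(-5))) - 13) = √((133 + 25² + 134*25) - 13) = √((133 + 625 + 3350) - 13) = √(4108 - 13) = √4095 = 3*√455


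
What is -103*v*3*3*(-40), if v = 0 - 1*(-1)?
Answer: 37080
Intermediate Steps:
v = 1 (v = 0 + 1 = 1)
-103*v*3*3*(-40) = -103*1*3*3*(-40) = -309*3*(-40) = -103*9*(-40) = -927*(-40) = 37080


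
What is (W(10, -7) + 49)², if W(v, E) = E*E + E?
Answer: 8281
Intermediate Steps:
W(v, E) = E + E² (W(v, E) = E² + E = E + E²)
(W(10, -7) + 49)² = (-7*(1 - 7) + 49)² = (-7*(-6) + 49)² = (42 + 49)² = 91² = 8281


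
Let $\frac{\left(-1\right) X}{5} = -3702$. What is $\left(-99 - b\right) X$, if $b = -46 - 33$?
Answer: $-370200$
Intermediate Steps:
$b = -79$ ($b = -46 - 33 = -79$)
$X = 18510$ ($X = \left(-5\right) \left(-3702\right) = 18510$)
$\left(-99 - b\right) X = \left(-99 - -79\right) 18510 = \left(-99 + 79\right) 18510 = \left(-20\right) 18510 = -370200$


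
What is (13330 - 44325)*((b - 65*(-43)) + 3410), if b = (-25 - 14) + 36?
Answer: -192230990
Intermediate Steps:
b = -3 (b = -39 + 36 = -3)
(13330 - 44325)*((b - 65*(-43)) + 3410) = (13330 - 44325)*((-3 - 65*(-43)) + 3410) = -30995*((-3 + 2795) + 3410) = -30995*(2792 + 3410) = -30995*6202 = -192230990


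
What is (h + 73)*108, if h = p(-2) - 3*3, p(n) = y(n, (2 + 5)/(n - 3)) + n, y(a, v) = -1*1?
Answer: 6588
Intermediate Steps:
y(a, v) = -1
p(n) = -1 + n
h = -12 (h = (-1 - 2) - 3*3 = -3 - 9 = -12)
(h + 73)*108 = (-12 + 73)*108 = 61*108 = 6588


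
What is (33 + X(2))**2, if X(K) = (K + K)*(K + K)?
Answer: 2401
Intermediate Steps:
X(K) = 4*K**2 (X(K) = (2*K)*(2*K) = 4*K**2)
(33 + X(2))**2 = (33 + 4*2**2)**2 = (33 + 4*4)**2 = (33 + 16)**2 = 49**2 = 2401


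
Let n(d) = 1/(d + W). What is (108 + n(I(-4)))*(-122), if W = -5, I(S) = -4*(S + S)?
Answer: -355874/27 ≈ -13181.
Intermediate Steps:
I(S) = -8*S
n(d) = 1/(-5 + d) (n(d) = 1/(d - 5) = 1/(-5 + d))
(108 + n(I(-4)))*(-122) = (108 + 1/(-5 - 8*(-4)))*(-122) = (108 + 1/(-5 + 32))*(-122) = (108 + 1/27)*(-122) = (2917/27)*(-122) = -355874/27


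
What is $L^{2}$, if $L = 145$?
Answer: $21025$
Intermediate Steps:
$L^{2} = 145^{2} = 21025$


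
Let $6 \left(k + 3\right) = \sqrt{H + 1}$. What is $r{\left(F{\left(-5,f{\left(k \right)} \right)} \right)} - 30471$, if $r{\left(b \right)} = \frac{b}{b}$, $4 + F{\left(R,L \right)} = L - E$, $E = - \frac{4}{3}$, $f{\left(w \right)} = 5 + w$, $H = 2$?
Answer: $-30470$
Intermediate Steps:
$k = -3 + \frac{\sqrt{3}}{6}$ ($k = -3 + \frac{\sqrt{2 + 1}}{6} = -3 + \frac{\sqrt{3}}{6} \approx -2.7113$)
$E = - \frac{4}{3}$ ($E = \left(-4\right) \frac{1}{3} = - \frac{4}{3} \approx -1.3333$)
$F{\left(R,L \right)} = - \frac{8}{3} + L$ ($F{\left(R,L \right)} = -4 + \left(L - - \frac{4}{3}\right) = -4 + \left(L + \frac{4}{3}\right) = -4 + \left(\frac{4}{3} + L\right) = - \frac{8}{3} + L$)
$r{\left(b \right)} = 1$
$r{\left(F{\left(-5,f{\left(k \right)} \right)} \right)} - 30471 = 1 - 30471 = -30470$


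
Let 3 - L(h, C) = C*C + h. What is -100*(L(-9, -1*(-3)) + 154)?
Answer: -15700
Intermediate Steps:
L(h, C) = 3 - h - C**2 (L(h, C) = 3 - (C*C + h) = 3 - (C**2 + h) = 3 - (h + C**2) = 3 + (-h - C**2) = 3 - h - C**2)
-100*(L(-9, -1*(-3)) + 154) = -100*((3 - 1*(-9) - (-1*(-3))**2) + 154) = -100*((3 + 9 - 1*3**2) + 154) = -100*((3 + 9 - 1*9) + 154) = -100*((3 + 9 - 9) + 154) = -100*(3 + 154) = -100*157 = -15700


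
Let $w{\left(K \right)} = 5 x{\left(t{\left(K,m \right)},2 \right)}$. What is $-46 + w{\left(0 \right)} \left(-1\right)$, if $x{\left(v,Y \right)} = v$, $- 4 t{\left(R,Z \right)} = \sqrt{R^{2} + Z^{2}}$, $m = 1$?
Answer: $- \frac{179}{4} \approx -44.75$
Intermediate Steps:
$t{\left(R,Z \right)} = - \frac{\sqrt{R^{2} + Z^{2}}}{4}$
$w{\left(K \right)} = - \frac{5 \sqrt{1 + K^{2}}}{4}$ ($w{\left(K \right)} = 5 \left(- \frac{\sqrt{K^{2} + 1^{2}}}{4}\right) = 5 \left(- \frac{\sqrt{K^{2} + 1}}{4}\right) = 5 \left(- \frac{\sqrt{1 + K^{2}}}{4}\right) = - \frac{5 \sqrt{1 + K^{2}}}{4}$)
$-46 + w{\left(0 \right)} \left(-1\right) = -46 + - \frac{5 \sqrt{1 + 0^{2}}}{4} \left(-1\right) = -46 + - \frac{5 \sqrt{1 + 0}}{4} \left(-1\right) = -46 + - \frac{5 \sqrt{1}}{4} \left(-1\right) = -46 + \left(- \frac{5}{4}\right) 1 \left(-1\right) = -46 - - \frac{5}{4} = -46 + \frac{5}{4} = - \frac{179}{4}$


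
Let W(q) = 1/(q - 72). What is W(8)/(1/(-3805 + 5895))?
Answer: -1045/32 ≈ -32.656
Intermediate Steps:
W(q) = 1/(-72 + q)
W(8)/(1/(-3805 + 5895)) = 1/((-72 + 8)*(1/(-3805 + 5895))) = 1/((-64)*(1/2090)) = -1/(64*1/2090) = -1/64*2090 = -1045/32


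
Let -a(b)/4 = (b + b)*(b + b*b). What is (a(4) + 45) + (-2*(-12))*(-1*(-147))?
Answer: 2933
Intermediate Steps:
a(b) = -8*b*(b + b²) (a(b) = -4*(b + b)*(b + b*b) = -4*2*b*(b + b²) = -8*b*(b + b²))
(a(4) + 45) + (-2*(-12))*(-1*(-147)) = (8*4²*(-1 - 1*4) + 45) + (-2*(-12))*(-1*(-147)) = (8*16*(-1 - 4) + 45) + 24*147 = (8*16*(-5) + 45) + 3528 = (-640 + 45) + 3528 = -595 + 3528 = 2933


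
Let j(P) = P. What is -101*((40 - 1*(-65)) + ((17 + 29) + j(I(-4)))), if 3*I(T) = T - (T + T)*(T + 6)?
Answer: -15655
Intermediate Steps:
I(T) = T/3 - 2*T*(6 + T)/3 (I(T) = (T - (T + T)*(T + 6))/3 = (T - 2*T*(6 + T))/3 = T/3 - 2*T*(6 + T)/3)
-101*((40 - 1*(-65)) + ((17 + 29) + j(I(-4)))) = -101*((40 - 1*(-65)) + ((17 + 29) - 1/3*(-4)*(11 + 2*(-4)))) = -101*((40 + 65) + (46 - 1/3*(-4)*(11 - 8))) = -101*(105 + (46 - 1/3*(-4)*3)) = -101*(105 + (46 + 4)) = -101*(105 + 50) = -101*155 = -15655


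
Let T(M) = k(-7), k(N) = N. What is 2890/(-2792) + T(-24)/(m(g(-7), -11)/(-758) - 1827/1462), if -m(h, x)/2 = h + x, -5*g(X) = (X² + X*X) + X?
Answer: 21761961715/5131161332 ≈ 4.2411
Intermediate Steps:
g(X) = -2*X²/5 - X/5 (g(X) = -((X² + X*X) + X)/5 = -((X² + X²) + X)/5 = -(2*X² + X)/5 = -(X + 2*X²)/5 = -2*X²/5 - X/5)
m(h, x) = -2*h - 2*x (m(h, x) = -2*(h + x) = -2*h - 2*x)
T(M) = -7
2890/(-2792) + T(-24)/(m(g(-7), -11)/(-758) - 1827/1462) = 2890/(-2792) - 7/((-(-2)*(-7)*(1 + 2*(-7))/5 - 2*(-11))/(-758) - 1827/1462) = 2890*(-1/2792) - 7/((-(-2)*(-7)*(1 - 14)/5 + 22)*(-1/758) - 1827*1/1462) = -1445/1396 - 7/((-(-2)*(-7)*(-13)/5 + 22)*(-1/758) - 1827/1462) = -1445/1396 - 7/((-2*(-91/5) + 22)*(-1/758) - 1827/1462) = -1445/1396 - 7/((182/5 + 22)*(-1/758) - 1827/1462) = -1445/1396 - 7/((292/5)*(-1/758) - 1827/1462) = -1445/1396 - 7/(-146/1895 - 1827/1462) = -1445/1396 - 7/(-3675617/2770490) = -1445/1396 - 7*(-2770490/3675617) = -1445/1396 + 19393430/3675617 = 21761961715/5131161332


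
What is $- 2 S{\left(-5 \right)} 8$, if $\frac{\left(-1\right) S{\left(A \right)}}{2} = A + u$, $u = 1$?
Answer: $-128$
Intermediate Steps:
$S{\left(A \right)} = -2 - 2 A$ ($S{\left(A \right)} = - 2 \left(A + 1\right) = - 2 \left(1 + A\right) = -2 - 2 A$)
$- 2 S{\left(-5 \right)} 8 = - 2 \left(-2 - -10\right) 8 = - 2 \left(-2 + 10\right) 8 = \left(-2\right) 8 \cdot 8 = \left(-16\right) 8 = -128$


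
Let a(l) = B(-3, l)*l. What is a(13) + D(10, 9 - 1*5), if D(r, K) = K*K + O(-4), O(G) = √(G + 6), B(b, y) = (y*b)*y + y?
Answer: -6406 + √2 ≈ -6404.6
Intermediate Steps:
B(b, y) = y + b*y² (B(b, y) = (b*y)*y + y = b*y² + y = y + b*y²)
a(l) = l²*(1 - 3*l) (a(l) = (l*(1 - 3*l))*l = l²*(1 - 3*l))
O(G) = √(6 + G)
D(r, K) = √2 + K² (D(r, K) = K*K + √(6 - 4) = K² + √2 = √2 + K²)
a(13) + D(10, 9 - 1*5) = 13²*(1 - 3*13) + (√2 + (9 - 1*5)²) = 169*(1 - 39) + (√2 + (9 - 5)²) = 169*(-38) + (√2 + 4²) = -6422 + (√2 + 16) = -6422 + (16 + √2) = -6406 + √2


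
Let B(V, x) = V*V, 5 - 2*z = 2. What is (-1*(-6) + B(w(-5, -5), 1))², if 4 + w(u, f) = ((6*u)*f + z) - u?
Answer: 8658116401/16 ≈ 5.4113e+8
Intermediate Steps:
z = 3/2 (z = 5/2 - ½*2 = 5/2 - 1 = 3/2 ≈ 1.5000)
w(u, f) = -5/2 - u + 6*f*u (w(u, f) = -4 + (((6*u)*f + 3/2) - u) = -4 + ((6*f*u + 3/2) - u) = -4 + ((3/2 + 6*f*u) - u) = -4 + (3/2 - u + 6*f*u) = -5/2 - u + 6*f*u)
B(V, x) = V²
(-1*(-6) + B(w(-5, -5), 1))² = (-1*(-6) + (-5/2 - 1*(-5) + 6*(-5)*(-5))²)² = (6 + (-5/2 + 5 + 150)²)² = (6 + (305/2)²)² = (6 + 93025/4)² = (93049/4)² = 8658116401/16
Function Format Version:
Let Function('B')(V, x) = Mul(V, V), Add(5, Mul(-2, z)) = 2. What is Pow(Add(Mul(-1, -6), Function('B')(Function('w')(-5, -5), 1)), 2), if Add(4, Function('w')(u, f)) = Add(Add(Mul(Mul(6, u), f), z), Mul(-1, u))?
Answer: Rational(8658116401, 16) ≈ 5.4113e+8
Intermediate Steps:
z = Rational(3, 2) (z = Add(Rational(5, 2), Mul(Rational(-1, 2), 2)) = Add(Rational(5, 2), -1) = Rational(3, 2) ≈ 1.5000)
Function('w')(u, f) = Add(Rational(-5, 2), Mul(-1, u), Mul(6, f, u)) (Function('w')(u, f) = Add(-4, Add(Add(Mul(Mul(6, u), f), Rational(3, 2)), Mul(-1, u))) = Add(-4, Add(Add(Mul(6, f, u), Rational(3, 2)), Mul(-1, u))) = Add(-4, Add(Add(Rational(3, 2), Mul(6, f, u)), Mul(-1, u))) = Add(-4, Add(Rational(3, 2), Mul(-1, u), Mul(6, f, u))) = Add(Rational(-5, 2), Mul(-1, u), Mul(6, f, u)))
Function('B')(V, x) = Pow(V, 2)
Pow(Add(Mul(-1, -6), Function('B')(Function('w')(-5, -5), 1)), 2) = Pow(Add(Mul(-1, -6), Pow(Add(Rational(-5, 2), Mul(-1, -5), Mul(6, -5, -5)), 2)), 2) = Pow(Add(6, Pow(Add(Rational(-5, 2), 5, 150), 2)), 2) = Pow(Add(6, Pow(Rational(305, 2), 2)), 2) = Pow(Add(6, Rational(93025, 4)), 2) = Pow(Rational(93049, 4), 2) = Rational(8658116401, 16)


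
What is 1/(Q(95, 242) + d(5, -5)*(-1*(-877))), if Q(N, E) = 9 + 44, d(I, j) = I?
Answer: 1/4438 ≈ 0.00022533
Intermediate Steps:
Q(N, E) = 53
1/(Q(95, 242) + d(5, -5)*(-1*(-877))) = 1/(53 + 5*(-1*(-877))) = 1/(53 + 5*877) = 1/(53 + 4385) = 1/4438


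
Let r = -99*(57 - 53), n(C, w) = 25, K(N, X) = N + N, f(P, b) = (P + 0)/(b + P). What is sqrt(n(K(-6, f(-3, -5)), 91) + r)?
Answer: I*sqrt(371) ≈ 19.261*I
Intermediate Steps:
f(P, b) = P/(P + b)
K(N, X) = 2*N
r = -396 (r = -99*4 = -396)
sqrt(n(K(-6, f(-3, -5)), 91) + r) = sqrt(25 - 396) = sqrt(-371) = I*sqrt(371)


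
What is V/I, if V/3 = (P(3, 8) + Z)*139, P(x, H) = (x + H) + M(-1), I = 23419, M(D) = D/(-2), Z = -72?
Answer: -4587/4258 ≈ -1.0773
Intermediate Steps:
M(D) = -D/2 (M(D) = D*(-1/2) = -D/2)
P(x, H) = 1/2 + H + x (P(x, H) = (x + H) - 1/2*(-1) = (H + x) + 1/2 = 1/2 + H + x)
V = -50457/2 (V = 3*(((1/2 + 8 + 3) - 72)*139) = 3*((23/2 - 72)*139) = 3*(-121/2*139) = 3*(-16819/2) = -50457/2 ≈ -25229.)
V/I = -50457/2/23419 = -50457/2*1/23419 = -4587/4258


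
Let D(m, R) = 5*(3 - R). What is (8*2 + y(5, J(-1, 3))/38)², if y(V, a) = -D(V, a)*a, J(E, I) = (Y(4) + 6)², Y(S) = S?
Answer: 602898916/361 ≈ 1.6701e+6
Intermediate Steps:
J(E, I) = 100 (J(E, I) = (4 + 6)² = 10² = 100)
D(m, R) = 15 - 5*R
y(V, a) = -a*(15 - 5*a) (y(V, a) = -(15 - 5*a)*a = -a*(15 - 5*a))
(8*2 + y(5, J(-1, 3))/38)² = (8*2 + (5*100*(-3 + 100))/38)² = (16 + (5*100*97)*(1/38))² = (16 + 48500*(1/38))² = (16 + 24250/19)² = (24554/19)² = 602898916/361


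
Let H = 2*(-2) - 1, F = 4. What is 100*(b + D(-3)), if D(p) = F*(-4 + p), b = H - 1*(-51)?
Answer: 1800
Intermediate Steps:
H = -5 (H = -4 - 1 = -5)
b = 46 (b = -5 - 1*(-51) = -5 + 51 = 46)
D(p) = -16 + 4*p (D(p) = 4*(-4 + p) = -16 + 4*p)
100*(b + D(-3)) = 100*(46 + (-16 + 4*(-3))) = 100*(46 + (-16 - 12)) = 100*(46 - 28) = 100*18 = 1800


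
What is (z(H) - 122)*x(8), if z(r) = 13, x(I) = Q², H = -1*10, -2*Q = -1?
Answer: -109/4 ≈ -27.250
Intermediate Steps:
Q = ½ (Q = -½*(-1) = ½ ≈ 0.50000)
H = -10
x(I) = ¼ (x(I) = (½)² = ¼)
(z(H) - 122)*x(8) = (13 - 122)*(¼) = -109*¼ = -109/4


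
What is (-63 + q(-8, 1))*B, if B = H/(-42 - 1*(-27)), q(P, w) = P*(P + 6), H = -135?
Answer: -423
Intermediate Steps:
q(P, w) = P*(6 + P)
B = 9 (B = -135/(-42 - 1*(-27)) = -135/(-42 + 27) = -135/(-15) = -135*(-1/15) = 9)
(-63 + q(-8, 1))*B = (-63 - 8*(6 - 8))*9 = (-63 - 8*(-2))*9 = (-63 + 16)*9 = -47*9 = -423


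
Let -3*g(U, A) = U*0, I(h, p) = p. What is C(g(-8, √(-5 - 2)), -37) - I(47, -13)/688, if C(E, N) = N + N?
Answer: -50899/688 ≈ -73.981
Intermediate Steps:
g(U, A) = 0 (g(U, A) = -U*0/3 = -⅓*0 = 0)
C(E, N) = 2*N
C(g(-8, √(-5 - 2)), -37) - I(47, -13)/688 = 2*(-37) - (-13)/688 = -74 - (-13)/688 = -74 - 1*(-13/688) = -74 + 13/688 = -50899/688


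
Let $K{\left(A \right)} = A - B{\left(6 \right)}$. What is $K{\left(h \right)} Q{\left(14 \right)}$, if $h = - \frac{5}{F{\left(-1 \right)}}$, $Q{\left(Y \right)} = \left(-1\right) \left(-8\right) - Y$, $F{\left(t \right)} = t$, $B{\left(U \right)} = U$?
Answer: $6$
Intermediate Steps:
$Q{\left(Y \right)} = 8 - Y$
$h = 5$ ($h = - \frac{5}{-1} = \left(-5\right) \left(-1\right) = 5$)
$K{\left(A \right)} = -6 + A$ ($K{\left(A \right)} = A - 6 = -6 + A$)
$K{\left(h \right)} Q{\left(14 \right)} = \left(-6 + 5\right) \left(8 - 14\right) = - (8 - 14) = \left(-1\right) \left(-6\right) = 6$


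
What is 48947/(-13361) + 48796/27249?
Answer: -21993337/11744319 ≈ -1.8727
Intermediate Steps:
48947/(-13361) + 48796/27249 = 48947*(-1/13361) + 48796*(1/27249) = -48947/13361 + 48796/27249 = -21993337/11744319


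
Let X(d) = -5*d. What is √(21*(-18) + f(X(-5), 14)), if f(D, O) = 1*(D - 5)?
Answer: I*√358 ≈ 18.921*I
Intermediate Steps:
f(D, O) = -5 + D (f(D, O) = 1*(-5 + D) = -5 + D)
√(21*(-18) + f(X(-5), 14)) = √(21*(-18) + (-5 - 5*(-5))) = √(-378 + (-5 + 25)) = √(-378 + 20) = √(-358) = I*√358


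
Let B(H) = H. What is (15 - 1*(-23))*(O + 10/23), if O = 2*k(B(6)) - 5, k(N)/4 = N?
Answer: 37962/23 ≈ 1650.5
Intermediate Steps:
k(N) = 4*N
O = 43 (O = 2*(4*6) - 5 = 2*24 - 5 = 48 - 5 = 43)
(15 - 1*(-23))*(O + 10/23) = (15 - 1*(-23))*(43 + 10/23) = (15 + 23)*(43 + 10*(1/23)) = 38*(43 + 10/23) = 38*(999/23) = 37962/23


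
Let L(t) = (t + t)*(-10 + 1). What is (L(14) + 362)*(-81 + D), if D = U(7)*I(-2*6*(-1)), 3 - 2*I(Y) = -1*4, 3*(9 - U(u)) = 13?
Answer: -21340/3 ≈ -7113.3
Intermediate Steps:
L(t) = -18*t (L(t) = (2*t)*(-9) = -18*t)
U(u) = 14/3 (U(u) = 9 - ⅓*13 = 9 - 13/3 = 14/3)
I(Y) = 7/2 (I(Y) = 3/2 - (-1)*4/2 = 3/2 - ½*(-4) = 3/2 + 2 = 7/2)
D = 49/3 (D = (14/3)*(7/2) = 49/3 ≈ 16.333)
(L(14) + 362)*(-81 + D) = (-18*14 + 362)*(-81 + 49/3) = (-252 + 362)*(-194/3) = 110*(-194/3) = -21340/3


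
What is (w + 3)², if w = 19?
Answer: 484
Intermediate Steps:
(w + 3)² = (19 + 3)² = 22² = 484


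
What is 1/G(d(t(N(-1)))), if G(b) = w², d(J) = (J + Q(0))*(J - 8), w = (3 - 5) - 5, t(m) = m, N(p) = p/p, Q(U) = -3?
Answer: 1/49 ≈ 0.020408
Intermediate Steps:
N(p) = 1
w = -7 (w = -2 - 5 = -7)
d(J) = (-8 + J)*(-3 + J) (d(J) = (J - 3)*(J - 8) = (-3 + J)*(-8 + J) = (-8 + J)*(-3 + J))
G(b) = 49 (G(b) = (-7)² = 49)
1/G(d(t(N(-1)))) = 1/49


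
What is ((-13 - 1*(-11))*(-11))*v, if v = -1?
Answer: -22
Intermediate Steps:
((-13 - 1*(-11))*(-11))*v = ((-13 - 1*(-11))*(-11))*(-1) = ((-13 + 11)*(-11))*(-1) = -2*(-11)*(-1) = 22*(-1) = -22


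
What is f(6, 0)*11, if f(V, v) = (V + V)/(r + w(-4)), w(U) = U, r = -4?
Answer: -33/2 ≈ -16.500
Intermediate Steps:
f(V, v) = -V/4 (f(V, v) = (V + V)/(-4 - 4) = (2*V)/(-8) = (2*V)*(-⅛) = -V/4)
f(6, 0)*11 = -¼*6*11 = -3/2*11 = -33/2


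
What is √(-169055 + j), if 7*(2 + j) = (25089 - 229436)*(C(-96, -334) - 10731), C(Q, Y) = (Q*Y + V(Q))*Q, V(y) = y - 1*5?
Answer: √4404538653998/7 ≈ 2.9981e+5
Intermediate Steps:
V(y) = -5 + y (V(y) = y - 5 = -5 + y)
C(Q, Y) = Q*(-5 + Q + Q*Y) (C(Q, Y) = (Q*Y + (-5 + Q))*Q = (-5 + Q + Q*Y)*Q = Q*(-5 + Q + Q*Y))
j = 629220991099/7 (j = -2 + ((25089 - 229436)*(-96*(-5 - 96 - 96*(-334)) - 10731))/7 = -2 + (-204347*(-96*(-5 - 96 + 32064) - 10731))/7 = -2 + (-204347*(-96*31963 - 10731))/7 = -2 + (-204347*(-3068448 - 10731))/7 = -2 + (-204347*(-3079179))/7 = -2 + (⅐)*629220991113 = -2 + 629220991113/7 = 629220991099/7 ≈ 8.9889e+10)
√(-169055 + j) = √(-169055 + 629220991099/7) = √(629219807714/7) = √4404538653998/7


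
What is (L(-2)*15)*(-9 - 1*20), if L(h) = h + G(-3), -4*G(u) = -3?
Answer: 2175/4 ≈ 543.75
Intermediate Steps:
G(u) = ¾ (G(u) = -¼*(-3) = ¾)
L(h) = ¾ + h (L(h) = h + ¾ = ¾ + h)
(L(-2)*15)*(-9 - 1*20) = ((¾ - 2)*15)*(-9 - 1*20) = (-5/4*15)*(-9 - 20) = -75/4*(-29) = 2175/4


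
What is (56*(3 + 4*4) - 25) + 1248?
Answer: 2287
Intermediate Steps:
(56*(3 + 4*4) - 25) + 1248 = (56*(3 + 16) - 25) + 1248 = (56*19 - 25) + 1248 = (1064 - 25) + 1248 = 1039 + 1248 = 2287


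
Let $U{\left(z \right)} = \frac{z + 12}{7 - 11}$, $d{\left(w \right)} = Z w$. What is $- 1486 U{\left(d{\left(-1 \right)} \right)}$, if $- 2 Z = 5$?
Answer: $\frac{21547}{4} \approx 5386.8$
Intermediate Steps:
$Z = - \frac{5}{2}$ ($Z = \left(- \frac{1}{2}\right) 5 = - \frac{5}{2} \approx -2.5$)
$d{\left(w \right)} = - \frac{5 w}{2}$
$U{\left(z \right)} = -3 - \frac{z}{4}$ ($U{\left(z \right)} = \frac{12 + z}{-4} = \left(12 + z\right) \left(- \frac{1}{4}\right) = -3 - \frac{z}{4}$)
$- 1486 U{\left(d{\left(-1 \right)} \right)} = - 1486 \left(-3 - \frac{\left(- \frac{5}{2}\right) \left(-1\right)}{4}\right) = - 1486 \left(-3 - \frac{5}{8}\right) = \left(-1486\right) \left(- \frac{29}{8}\right) = \frac{21547}{4}$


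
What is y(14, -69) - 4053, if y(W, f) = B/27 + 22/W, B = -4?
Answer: -765748/189 ≈ -4051.6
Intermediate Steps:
y(W, f) = -4/27 + 22/W
y(14, -69) - 4053 = (-4/27 + 22/14) - 4053 = (-4/27 + 22*(1/14)) - 4053 = (-4/27 + 11/7) - 4053 = 269/189 - 4053 = -765748/189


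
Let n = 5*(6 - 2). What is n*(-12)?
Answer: -240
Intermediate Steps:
n = 20 (n = 5*4 = 20)
n*(-12) = 20*(-12) = -240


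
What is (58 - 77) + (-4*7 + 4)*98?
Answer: -2371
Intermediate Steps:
(58 - 77) + (-4*7 + 4)*98 = -19 + (-28 + 4)*98 = -19 - 24*98 = -19 - 2352 = -2371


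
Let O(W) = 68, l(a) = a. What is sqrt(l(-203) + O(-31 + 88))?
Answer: 3*I*sqrt(15) ≈ 11.619*I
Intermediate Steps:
sqrt(l(-203) + O(-31 + 88)) = sqrt(-203 + 68) = sqrt(-135) = 3*I*sqrt(15)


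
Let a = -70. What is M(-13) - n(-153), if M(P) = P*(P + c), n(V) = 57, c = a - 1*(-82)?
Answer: -44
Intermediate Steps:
c = 12 (c = -70 - 1*(-82) = -70 + 82 = 12)
M(P) = P*(12 + P) (M(P) = P*(P + 12) = P*(12 + P))
M(-13) - n(-153) = -13*(12 - 13) - 1*57 = -13*(-1) - 57 = 13 - 57 = -44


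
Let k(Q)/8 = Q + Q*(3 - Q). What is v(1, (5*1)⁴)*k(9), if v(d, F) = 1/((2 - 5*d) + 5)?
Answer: -180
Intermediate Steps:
k(Q) = 8*Q + 8*Q*(3 - Q) (k(Q) = 8*(Q + Q*(3 - Q)) = 8*Q + 8*Q*(3 - Q))
v(d, F) = 1/(7 - 5*d)
v(1, (5*1)⁴)*k(9) = (-1/(-7 + 5*1))*(8*9*(4 - 1*9)) = (-1/(-7 + 5))*(8*9*(4 - 9)) = (-1/(-2))*(8*9*(-5)) = -1*(-½)*(-360) = (½)*(-360) = -180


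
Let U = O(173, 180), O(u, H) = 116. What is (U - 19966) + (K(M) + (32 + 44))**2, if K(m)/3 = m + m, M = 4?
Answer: -9850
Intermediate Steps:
K(m) = 6*m (K(m) = 3*(m + m) = 3*(2*m) = 6*m)
U = 116
(U - 19966) + (K(M) + (32 + 44))**2 = (116 - 19966) + (6*4 + (32 + 44))**2 = -19850 + (24 + 76)**2 = -19850 + 100**2 = -19850 + 10000 = -9850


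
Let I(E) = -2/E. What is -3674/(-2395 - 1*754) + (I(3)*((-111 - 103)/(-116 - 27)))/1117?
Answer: 1759207310/1508978757 ≈ 1.1658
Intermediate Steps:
-3674/(-2395 - 1*754) + (I(3)*((-111 - 103)/(-116 - 27)))/1117 = -3674/(-2395 - 1*754) + ((-2/3)*((-111 - 103)/(-116 - 27)))/1117 = -3674/(-2395 - 754) + ((-2*1/3)*(-214/(-143)))*(1/1117) = -3674/(-3149) - (-428)*(-1)/(3*143)*(1/1117) = -3674*(-1/3149) - 2/3*214/143*(1/1117) = 3674/3149 - 428/429*1/1117 = 3674/3149 - 428/479193 = 1759207310/1508978757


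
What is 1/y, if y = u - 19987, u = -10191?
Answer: -1/30178 ≈ -3.3137e-5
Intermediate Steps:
y = -30178 (y = -10191 - 19987 = -30178)
1/y = 1/(-30178) = -1/30178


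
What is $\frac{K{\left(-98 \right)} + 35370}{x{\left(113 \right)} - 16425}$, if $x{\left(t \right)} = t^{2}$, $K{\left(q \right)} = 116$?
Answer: $- \frac{17743}{1828} \approx -9.7062$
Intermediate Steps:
$\frac{K{\left(-98 \right)} + 35370}{x{\left(113 \right)} - 16425} = \frac{116 + 35370}{113^{2} - 16425} = \frac{35486}{12769 - 16425} = \frac{35486}{-3656} = 35486 \left(- \frac{1}{3656}\right) = - \frac{17743}{1828}$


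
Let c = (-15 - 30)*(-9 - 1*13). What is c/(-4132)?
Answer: -495/2066 ≈ -0.23959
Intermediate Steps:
c = 990 (c = -45*(-9 - 13) = -45*(-22) = 990)
c/(-4132) = 990/(-4132) = 990*(-1/4132) = -495/2066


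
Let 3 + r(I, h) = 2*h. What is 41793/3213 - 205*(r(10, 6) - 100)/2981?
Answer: 61507816/3192651 ≈ 19.265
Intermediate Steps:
r(I, h) = -3 + 2*h
41793/3213 - 205*(r(10, 6) - 100)/2981 = 41793/3213 - 205*((-3 + 2*6) - 100)/2981 = 41793*(1/3213) - 205*((-3 + 12) - 100)*(1/2981) = 13931/1071 - 205*(9 - 100)*(1/2981) = 13931/1071 - 205*(-91)*(1/2981) = 13931/1071 + 18655*(1/2981) = 13931/1071 + 18655/2981 = 61507816/3192651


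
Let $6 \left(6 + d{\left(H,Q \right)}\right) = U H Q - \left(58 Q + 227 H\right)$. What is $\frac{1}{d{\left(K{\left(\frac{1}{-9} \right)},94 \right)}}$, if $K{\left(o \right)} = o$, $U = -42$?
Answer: $- \frac{54}{45217} \approx -0.0011942$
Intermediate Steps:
$d{\left(H,Q \right)} = -6 - \frac{227 H}{6} - \frac{29 Q}{3} - 7 H Q$ ($d{\left(H,Q \right)} = -6 + \frac{- 42 H Q - \left(58 Q + 227 H\right)}{6} = -6 + \frac{- 227 H - 58 Q - 42 H Q}{6} = -6 - \left(\frac{29 Q}{3} + \frac{227 H}{6} + 7 H Q\right) = -6 - \frac{227 H}{6} - \frac{29 Q}{3} - 7 H Q$)
$\frac{1}{d{\left(K{\left(\frac{1}{-9} \right)},94 \right)}} = \frac{1}{-6 - \frac{227}{6 \left(-9\right)} - \frac{2726}{3} - 7 \frac{1}{-9} \cdot 94} = \frac{1}{-6 - - \frac{227}{54} - \frac{2726}{3} - \left(- \frac{7}{9}\right) 94} = \frac{1}{-6 + \frac{227}{54} - \frac{2726}{3} + \frac{658}{9}} = \frac{1}{- \frac{45217}{54}} = - \frac{54}{45217}$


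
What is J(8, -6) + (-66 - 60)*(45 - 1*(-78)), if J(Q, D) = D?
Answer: -15504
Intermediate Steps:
J(8, -6) + (-66 - 60)*(45 - 1*(-78)) = -6 + (-66 - 60)*(45 - 1*(-78)) = -6 - 126*(45 + 78) = -6 - 126*123 = -6 - 15498 = -15504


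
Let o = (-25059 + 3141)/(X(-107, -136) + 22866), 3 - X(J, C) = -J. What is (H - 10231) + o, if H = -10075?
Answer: -231113545/11381 ≈ -20307.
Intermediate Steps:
X(J, C) = 3 + J (X(J, C) = 3 - (-1)*J = 3 + J)
o = -10959/11381 (o = (-25059 + 3141)/((3 - 107) + 22866) = -21918/(-104 + 22866) = -21918/22762 = -21918*1/22762 = -10959/11381 ≈ -0.96292)
(H - 10231) + o = (-10075 - 10231) - 10959/11381 = -20306 - 10959/11381 = -231113545/11381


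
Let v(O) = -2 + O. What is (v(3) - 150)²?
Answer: 22201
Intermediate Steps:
(v(3) - 150)² = ((-2 + 3) - 150)² = (1 - 150)² = (-149)² = 22201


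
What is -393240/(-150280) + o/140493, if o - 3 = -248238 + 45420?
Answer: 206403576/175944067 ≈ 1.1731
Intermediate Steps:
o = -202815 (o = 3 + (-248238 + 45420) = 3 - 202818 = -202815)
-393240/(-150280) + o/140493 = -393240/(-150280) - 202815/140493 = -393240*(-1/150280) - 202815*1/140493 = 9831/3757 - 67605/46831 = 206403576/175944067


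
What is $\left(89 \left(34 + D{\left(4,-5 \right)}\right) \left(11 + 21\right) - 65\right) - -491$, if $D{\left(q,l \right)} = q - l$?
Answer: $122890$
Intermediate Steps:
$\left(89 \left(34 + D{\left(4,-5 \right)}\right) \left(11 + 21\right) - 65\right) - -491 = \left(89 \left(34 + \left(4 - -5\right)\right) \left(11 + 21\right) - 65\right) - -491 = \left(89 \left(34 + \left(4 + 5\right)\right) 32 - 65\right) + 491 = \left(89 \left(34 + 9\right) 32 - 65\right) + 491 = \left(89 \cdot 43 \cdot 32 - 65\right) + 491 = \left(89 \cdot 1376 - 65\right) + 491 = \left(122464 - 65\right) + 491 = 122399 + 491 = 122890$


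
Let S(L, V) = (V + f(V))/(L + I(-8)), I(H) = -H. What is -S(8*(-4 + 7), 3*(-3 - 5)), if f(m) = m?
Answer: 3/2 ≈ 1.5000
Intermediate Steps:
S(L, V) = 2*V/(8 + L) (S(L, V) = (V + V)/(L - 1*(-8)) = (2*V)/(L + 8) = (2*V)/(8 + L) = 2*V/(8 + L))
-S(8*(-4 + 7), 3*(-3 - 5)) = -2*3*(-3 - 5)/(8 + 8*(-4 + 7)) = -2*3*(-8)/(8 + 8*3) = -2*(-24)/(8 + 24) = -2*(-24)/32 = -1*(-3/2) = 3/2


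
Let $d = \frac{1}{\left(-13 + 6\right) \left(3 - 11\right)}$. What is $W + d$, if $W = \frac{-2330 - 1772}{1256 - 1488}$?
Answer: $\frac{28743}{1624} \approx 17.699$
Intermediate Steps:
$W = \frac{2051}{116}$ ($W = - \frac{4102}{-232} = \left(-4102\right) \left(- \frac{1}{232}\right) = \frac{2051}{116} \approx 17.681$)
$d = \frac{1}{56}$ ($d = \frac{1}{\left(-7\right) \left(-8\right)} = \frac{1}{56} \approx 0.017857$)
$W + d = \frac{2051}{116} + \frac{1}{56} = \frac{28743}{1624}$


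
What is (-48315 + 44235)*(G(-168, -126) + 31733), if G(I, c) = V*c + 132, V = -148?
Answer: -206093040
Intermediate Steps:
G(I, c) = 132 - 148*c (G(I, c) = -148*c + 132 = 132 - 148*c)
(-48315 + 44235)*(G(-168, -126) + 31733) = (-48315 + 44235)*((132 - 148*(-126)) + 31733) = -4080*((132 + 18648) + 31733) = -4080*(18780 + 31733) = -4080*50513 = -206093040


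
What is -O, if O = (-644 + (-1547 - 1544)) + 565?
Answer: 3170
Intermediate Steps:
O = -3170 (O = (-644 - 3091) + 565 = -3735 + 565 = -3170)
-O = -1*(-3170) = 3170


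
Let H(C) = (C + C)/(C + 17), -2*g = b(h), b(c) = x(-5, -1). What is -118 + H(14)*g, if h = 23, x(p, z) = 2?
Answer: -3686/31 ≈ -118.90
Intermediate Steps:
b(c) = 2
g = -1 (g = -½*2 = -1)
H(C) = 2*C/(17 + C) (H(C) = (2*C)/(17 + C) = 2*C/(17 + C))
-118 + H(14)*g = -118 + (2*14/(17 + 14))*(-1) = -118 + (2*14/31)*(-1) = -118 + (2*14*(1/31))*(-1) = -118 + (28/31)*(-1) = -118 - 28/31 = -3686/31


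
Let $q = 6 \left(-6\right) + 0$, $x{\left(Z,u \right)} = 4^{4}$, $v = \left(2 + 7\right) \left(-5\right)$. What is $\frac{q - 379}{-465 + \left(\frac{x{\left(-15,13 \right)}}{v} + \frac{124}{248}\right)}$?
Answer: $\frac{37350}{42317} \approx 0.88262$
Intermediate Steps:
$v = -45$ ($v = 9 \left(-5\right) = -45$)
$x{\left(Z,u \right)} = 256$
$q = -36$ ($q = -36 + 0 = -36$)
$\frac{q - 379}{-465 + \left(\frac{x{\left(-15,13 \right)}}{v} + \frac{124}{248}\right)} = \frac{-36 - 379}{-465 + \left(\frac{256}{-45} + \frac{124}{248}\right)} = - \frac{415}{-465 + \left(256 \left(- \frac{1}{45}\right) + 124 \cdot \frac{1}{248}\right)} = - \frac{415}{-465 + \left(- \frac{256}{45} + \frac{1}{2}\right)} = - \frac{415}{-465 - \frac{467}{90}} = - \frac{415}{- \frac{42317}{90}} = \left(-415\right) \left(- \frac{90}{42317}\right) = \frac{37350}{42317}$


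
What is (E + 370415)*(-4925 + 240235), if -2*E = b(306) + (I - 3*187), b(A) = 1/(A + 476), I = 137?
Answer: 68199971069685/782 ≈ 8.7212e+10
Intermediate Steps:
b(A) = 1/(476 + A)
E = 331567/1564 (E = -(1/(476 + 306) + (137 - 3*187))/2 = -(1/782 + (137 - 561))/2 = -(1/782 - 424)/2 = -1/2*(-331567/782) = 331567/1564 ≈ 212.00)
(E + 370415)*(-4925 + 240235) = (331567/1564 + 370415)*(-4925 + 240235) = (579660627/1564)*235310 = 68199971069685/782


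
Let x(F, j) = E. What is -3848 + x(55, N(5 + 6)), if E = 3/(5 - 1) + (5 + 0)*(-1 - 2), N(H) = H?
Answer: -15449/4 ≈ -3862.3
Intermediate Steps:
E = -57/4 (E = 3/4 + 5*(-3) = (¼)*3 - 15 = ¾ - 15 = -57/4 ≈ -14.250)
x(F, j) = -57/4
-3848 + x(55, N(5 + 6)) = -3848 - 57/4 = -15449/4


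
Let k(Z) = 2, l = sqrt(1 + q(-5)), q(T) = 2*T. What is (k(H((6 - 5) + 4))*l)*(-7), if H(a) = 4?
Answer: -42*I ≈ -42.0*I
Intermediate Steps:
l = 3*I (l = sqrt(1 + 2*(-5)) = sqrt(1 - 10) = sqrt(-9) = 3*I ≈ 3.0*I)
(k(H((6 - 5) + 4))*l)*(-7) = (2*(3*I))*(-7) = (6*I)*(-7) = -42*I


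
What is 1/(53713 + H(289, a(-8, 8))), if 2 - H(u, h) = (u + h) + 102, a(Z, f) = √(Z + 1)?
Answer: 53324/2843448983 + I*√7/2843448983 ≈ 1.8753e-5 + 9.3047e-10*I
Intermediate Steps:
a(Z, f) = √(1 + Z)
H(u, h) = -100 - h - u (H(u, h) = 2 - ((u + h) + 102) = 2 - ((h + u) + 102) = 2 - (102 + h + u) = 2 + (-102 - h - u) = -100 - h - u)
1/(53713 + H(289, a(-8, 8))) = 1/(53713 + (-100 - √(1 - 8) - 1*289)) = 1/(53713 + (-100 - √(-7) - 289)) = 1/(53713 + (-100 - I*√7 - 289)) = 1/(53713 + (-389 - I*√7)) = 1/(53324 - I*√7)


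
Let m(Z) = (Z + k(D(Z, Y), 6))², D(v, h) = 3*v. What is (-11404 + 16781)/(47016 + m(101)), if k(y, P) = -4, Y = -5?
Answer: 5377/56425 ≈ 0.095295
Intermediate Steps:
m(Z) = (-4 + Z)² (m(Z) = (Z - 4)² = (-4 + Z)²)
(-11404 + 16781)/(47016 + m(101)) = (-11404 + 16781)/(47016 + (-4 + 101)²) = 5377/(47016 + 97²) = 5377/(47016 + 9409) = 5377/56425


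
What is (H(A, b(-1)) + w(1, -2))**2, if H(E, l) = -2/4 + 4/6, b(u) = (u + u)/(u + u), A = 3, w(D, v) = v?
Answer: 121/36 ≈ 3.3611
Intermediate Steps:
b(u) = 1 (b(u) = (2*u)/((2*u)) = (2*u)*(1/(2*u)) = 1)
H(E, l) = 1/6 (H(E, l) = -2*1/4 + 4*(1/6) = -1/2 + 2/3 = 1/6)
(H(A, b(-1)) + w(1, -2))**2 = (1/6 - 2)**2 = (-11/6)**2 = 121/36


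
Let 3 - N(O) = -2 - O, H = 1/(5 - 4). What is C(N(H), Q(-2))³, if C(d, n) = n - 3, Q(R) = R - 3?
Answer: -512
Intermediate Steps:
H = 1 (H = 1/1 = 1)
Q(R) = -3 + R
N(O) = 5 + O (N(O) = 3 - (-2 - O) = 3 + (2 + O) = 5 + O)
C(d, n) = -3 + n
C(N(H), Q(-2))³ = (-3 + (-3 - 2))³ = (-3 - 5)³ = (-8)³ = -512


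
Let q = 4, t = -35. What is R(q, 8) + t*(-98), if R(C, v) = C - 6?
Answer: 3428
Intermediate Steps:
R(C, v) = -6 + C
R(q, 8) + t*(-98) = (-6 + 4) - 35*(-98) = -2 + 3430 = 3428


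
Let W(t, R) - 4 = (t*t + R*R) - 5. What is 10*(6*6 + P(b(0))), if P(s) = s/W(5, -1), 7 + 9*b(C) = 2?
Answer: 3238/9 ≈ 359.78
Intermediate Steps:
b(C) = -5/9 (b(C) = -7/9 + (1/9)*2 = -7/9 + 2/9 = -5/9)
W(t, R) = -1 + R**2 + t**2 (W(t, R) = 4 + ((t*t + R*R) - 5) = 4 + ((t**2 + R**2) - 5) = 4 + ((R**2 + t**2) - 5) = 4 + (-5 + R**2 + t**2) = -1 + R**2 + t**2)
P(s) = s/25 (P(s) = s/(-1 + (-1)**2 + 5**2) = s/(-1 + 1 + 25) = s/25)
10*(6*6 + P(b(0))) = 10*(6*6 + (1/25)*(-5/9)) = 10*(36 - 1/45) = 10*(1619/45) = 3238/9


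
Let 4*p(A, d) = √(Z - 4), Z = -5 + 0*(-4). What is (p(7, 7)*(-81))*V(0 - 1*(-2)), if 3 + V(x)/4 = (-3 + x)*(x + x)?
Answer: 1701*I ≈ 1701.0*I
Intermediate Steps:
Z = -5 (Z = -5 + 0 = -5)
V(x) = -12 + 8*x*(-3 + x) (V(x) = -12 + 4*((-3 + x)*(x + x)) = -12 + 4*((-3 + x)*(2*x)) = -12 + 4*(2*x*(-3 + x)) = -12 + 8*x*(-3 + x))
p(A, d) = 3*I/4 (p(A, d) = √(-5 - 4)/4 = √(-9)/4 = (3*I)/4 = 3*I/4)
(p(7, 7)*(-81))*V(0 - 1*(-2)) = ((3*I/4)*(-81))*(-12 - 24*(0 - 1*(-2)) + 8*(0 - 1*(-2))²) = (-243*I/4)*(-12 - 24*(0 + 2) + 8*(0 + 2)²) = (-243*I/4)*(-12 - 24*2 + 8*2²) = (-243*I/4)*(-12 - 48 + 8*4) = (-243*I/4)*(-12 - 48 + 32) = -243*I/4*(-28) = 1701*I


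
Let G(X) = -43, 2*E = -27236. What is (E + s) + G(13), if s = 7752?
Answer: -5909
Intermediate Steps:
E = -13618 (E = (½)*(-27236) = -13618)
(E + s) + G(13) = (-13618 + 7752) - 43 = -5866 - 43 = -5909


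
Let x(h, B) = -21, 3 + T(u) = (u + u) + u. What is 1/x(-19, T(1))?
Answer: -1/21 ≈ -0.047619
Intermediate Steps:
T(u) = -3 + 3*u (T(u) = -3 + ((u + u) + u) = -3 + (2*u + u) = -3 + 3*u)
1/x(-19, T(1)) = 1/(-21) = -1/21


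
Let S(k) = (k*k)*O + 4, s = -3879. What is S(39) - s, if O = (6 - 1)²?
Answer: 41908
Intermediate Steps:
O = 25 (O = 5² = 25)
S(k) = 4 + 25*k² (S(k) = (k*k)*25 + 4 = k²*25 + 4 = 25*k² + 4 = 4 + 25*k²)
S(39) - s = (4 + 25*39²) - 1*(-3879) = (4 + 25*1521) + 3879 = (4 + 38025) + 3879 = 38029 + 3879 = 41908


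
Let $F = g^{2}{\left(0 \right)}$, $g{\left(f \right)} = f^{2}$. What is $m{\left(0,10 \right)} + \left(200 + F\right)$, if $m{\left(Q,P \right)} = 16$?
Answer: $216$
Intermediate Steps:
$F = 0$ ($F = \left(0^{2}\right)^{2} = 0^{2} = 0$)
$m{\left(0,10 \right)} + \left(200 + F\right) = 16 + \left(200 + 0\right) = 16 + 200 = 216$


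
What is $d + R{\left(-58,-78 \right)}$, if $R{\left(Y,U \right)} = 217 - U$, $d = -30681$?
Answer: $-30386$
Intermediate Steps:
$d + R{\left(-58,-78 \right)} = -30681 + \left(217 - -78\right) = -30681 + \left(217 + 78\right) = -30681 + 295 = -30386$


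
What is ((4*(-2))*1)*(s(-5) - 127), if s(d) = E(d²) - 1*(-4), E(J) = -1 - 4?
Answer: 1024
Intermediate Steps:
E(J) = -5
s(d) = -1 (s(d) = -5 - 1*(-4) = -5 + 4 = -1)
((4*(-2))*1)*(s(-5) - 127) = ((4*(-2))*1)*(-1 - 127) = -8*1*(-128) = -8*(-128) = 1024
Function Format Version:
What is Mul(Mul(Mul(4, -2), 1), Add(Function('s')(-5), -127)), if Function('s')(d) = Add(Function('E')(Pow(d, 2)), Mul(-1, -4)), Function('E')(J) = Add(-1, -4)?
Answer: 1024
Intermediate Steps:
Function('E')(J) = -5
Function('s')(d) = -1 (Function('s')(d) = Add(-5, Mul(-1, -4)) = Add(-5, 4) = -1)
Mul(Mul(Mul(4, -2), 1), Add(Function('s')(-5), -127)) = Mul(Mul(Mul(4, -2), 1), Add(-1, -127)) = Mul(Mul(-8, 1), -128) = Mul(-8, -128) = 1024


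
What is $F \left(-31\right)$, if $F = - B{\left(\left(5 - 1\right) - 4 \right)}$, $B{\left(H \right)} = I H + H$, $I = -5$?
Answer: $0$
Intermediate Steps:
$B{\left(H \right)} = - 4 H$ ($B{\left(H \right)} = - 5 H + H = - 4 H$)
$F = 0$ ($F = - \left(-4\right) \left(\left(5 - 1\right) - 4\right) = - \left(-4\right) \left(4 - 4\right) = - \left(-4\right) 0 = \left(-1\right) 0 = 0$)
$F \left(-31\right) = 0 \left(-31\right) = 0$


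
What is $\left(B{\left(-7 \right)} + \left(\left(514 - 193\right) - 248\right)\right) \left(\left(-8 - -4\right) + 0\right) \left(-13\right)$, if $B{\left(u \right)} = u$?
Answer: $3432$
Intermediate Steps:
$\left(B{\left(-7 \right)} + \left(\left(514 - 193\right) - 248\right)\right) \left(\left(-8 - -4\right) + 0\right) \left(-13\right) = \left(-7 + \left(\left(514 - 193\right) - 248\right)\right) \left(\left(-8 - -4\right) + 0\right) \left(-13\right) = \left(-7 + \left(321 - 248\right)\right) \left(\left(-8 + 4\right) + 0\right) \left(-13\right) = \left(-7 + 73\right) \left(-4 + 0\right) \left(-13\right) = 66 \left(\left(-4\right) \left(-13\right)\right) = 66 \cdot 52 = 3432$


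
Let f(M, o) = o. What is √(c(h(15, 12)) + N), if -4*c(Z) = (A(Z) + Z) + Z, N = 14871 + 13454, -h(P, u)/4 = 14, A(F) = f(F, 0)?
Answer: √28353 ≈ 168.38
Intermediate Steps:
A(F) = 0
h(P, u) = -56 (h(P, u) = -4*14 = -56)
N = 28325
c(Z) = -Z/2 (c(Z) = -((0 + Z) + Z)/4 = -(Z + Z)/4 = -Z/2)
√(c(h(15, 12)) + N) = √(-½*(-56) + 28325) = √(28 + 28325) = √28353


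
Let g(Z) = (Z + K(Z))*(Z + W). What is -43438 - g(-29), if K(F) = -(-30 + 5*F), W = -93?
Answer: -25626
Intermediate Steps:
K(F) = 30 - 5*F (K(F) = -(-30 + 5*F) = -5*(-6 + F) = 30 - 5*F)
g(Z) = (-93 + Z)*(30 - 4*Z) (g(Z) = (Z + (30 - 5*Z))*(Z - 93) = (30 - 4*Z)*(-93 + Z) = (-93 + Z)*(30 - 4*Z))
-43438 - g(-29) = -43438 - (-2790 - 4*(-29)**2 + 402*(-29)) = -43438 - (-2790 - 4*841 - 11658) = -43438 - (-2790 - 3364 - 11658) = -43438 - 1*(-17812) = -43438 + 17812 = -25626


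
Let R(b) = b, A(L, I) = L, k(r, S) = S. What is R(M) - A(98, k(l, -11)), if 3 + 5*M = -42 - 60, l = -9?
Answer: -119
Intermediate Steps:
M = -21 (M = -⅗ + (-42 - 60)/5 = -⅗ + (⅕)*(-102) = -⅗ - 102/5 = -21)
R(M) - A(98, k(l, -11)) = -21 - 1*98 = -21 - 98 = -119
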